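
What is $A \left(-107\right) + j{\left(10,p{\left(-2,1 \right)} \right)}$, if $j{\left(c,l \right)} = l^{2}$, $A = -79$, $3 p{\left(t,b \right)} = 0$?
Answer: $8453$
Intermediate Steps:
$p{\left(t,b \right)} = 0$ ($p{\left(t,b \right)} = \frac{1}{3} \cdot 0 = 0$)
$A \left(-107\right) + j{\left(10,p{\left(-2,1 \right)} \right)} = \left(-79\right) \left(-107\right) + 0^{2} = 8453 + 0 = 8453$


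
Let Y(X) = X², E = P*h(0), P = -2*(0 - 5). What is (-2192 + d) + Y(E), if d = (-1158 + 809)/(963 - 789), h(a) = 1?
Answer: -364357/174 ≈ -2094.0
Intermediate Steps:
P = 10 (P = -2*(-5) = 10)
d = -349/174 ≈ -2.0057
E = 10 (E = 10*1 = 10)
(-2192 + d) + Y(E) = (-2192 - 349/174) + 10² = -381757/174 + 100 = -364357/174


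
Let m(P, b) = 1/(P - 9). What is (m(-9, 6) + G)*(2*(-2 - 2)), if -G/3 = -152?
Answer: -32828/9 ≈ -3647.6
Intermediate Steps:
G = 456 (G = -3*(-152) = 456)
m(P, b) = 1/(-9 + P)
(m(-9, 6) + G)*(2*(-2 - 2)) = (1/(-9 - 9) + 456)*(2*(-2 - 2)) = (1/(-18) + 456)*(2*(-4)) = (-1/18 + 456)*(-8) = (8207/18)*(-8) = -32828/9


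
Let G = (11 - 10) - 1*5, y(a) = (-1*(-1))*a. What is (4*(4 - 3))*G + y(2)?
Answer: -14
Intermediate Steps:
y(a) = a (y(a) = 1*a = a)
G = -4 (G = 1 - 5 = -4)
(4*(4 - 3))*G + y(2) = (4*(4 - 3))*(-4) + 2 = (4*1)*(-4) + 2 = 4*(-4) + 2 = -16 + 2 = -14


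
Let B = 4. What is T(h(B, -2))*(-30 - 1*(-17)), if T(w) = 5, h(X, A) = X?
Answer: -65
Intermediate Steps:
T(h(B, -2))*(-30 - 1*(-17)) = 5*(-30 - 1*(-17)) = 5*(-30 + 17) = 5*(-13) = -65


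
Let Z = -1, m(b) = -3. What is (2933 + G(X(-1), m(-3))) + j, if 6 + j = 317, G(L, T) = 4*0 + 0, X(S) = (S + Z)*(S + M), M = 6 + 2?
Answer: 3244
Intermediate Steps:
M = 8
X(S) = (-1 + S)*(8 + S) (X(S) = (S - 1)*(S + 8) = (-1 + S)*(8 + S))
G(L, T) = 0 (G(L, T) = 0 + 0 = 0)
j = 311 (j = -6 + 317 = 311)
(2933 + G(X(-1), m(-3))) + j = (2933 + 0) + 311 = 2933 + 311 = 3244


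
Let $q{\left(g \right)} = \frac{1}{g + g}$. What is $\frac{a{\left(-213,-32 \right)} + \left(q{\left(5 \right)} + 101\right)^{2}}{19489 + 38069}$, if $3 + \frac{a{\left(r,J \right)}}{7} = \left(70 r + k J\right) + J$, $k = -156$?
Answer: $- \frac{5944979}{5755800} \approx -1.0329$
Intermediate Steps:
$q{\left(g \right)} = \frac{1}{2 g}$
$a{\left(r,J \right)} = -21 - 1085 J + 490 r$ ($a{\left(r,J \right)} = -21 + 7 \left(\left(70 r - 156 J\right) + J\right) = -21 + 7 \left(\left(- 156 J + 70 r\right) + J\right) = -21 + 7 \left(- 155 J + 70 r\right) = -21 - \left(- 490 r + 1085 J\right) = -21 - 1085 J + 490 r$)
$\frac{a{\left(-213,-32 \right)} + \left(q{\left(5 \right)} + 101\right)^{2}}{19489 + 38069} = \frac{\left(-21 - -34720 + 490 \left(-213\right)\right) + \left(\frac{1}{2 \cdot 5} + 101\right)^{2}}{19489 + 38069} = \frac{\left(-21 + 34720 - 104370\right) + \left(\frac{1}{2} \cdot \frac{1}{5} + 101\right)^{2}}{57558} = \left(-69671 + \left(\frac{1}{10} + 101\right)^{2}\right) \frac{1}{57558} = \left(-69671 + \left(\frac{1011}{10}\right)^{2}\right) \frac{1}{57558} = \left(-69671 + \frac{1022121}{100}\right) \frac{1}{57558} = \left(- \frac{5944979}{100}\right) \frac{1}{57558} = - \frac{5944979}{5755800}$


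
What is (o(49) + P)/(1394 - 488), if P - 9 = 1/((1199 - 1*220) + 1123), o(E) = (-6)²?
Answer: 94591/1904412 ≈ 0.049669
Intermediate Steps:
o(E) = 36
P = 18919/2102 (P = 9 + 1/((1199 - 1*220) + 1123) = 9 + 1/((1199 - 220) + 1123) = 9 + 1/(979 + 1123) = 9 + 1/2102 = 18919/2102 ≈ 9.0005)
(o(49) + P)/(1394 - 488) = (36 + 18919/2102)/(1394 - 488) = (94591/2102)/906 = (94591/2102)*(1/906) = 94591/1904412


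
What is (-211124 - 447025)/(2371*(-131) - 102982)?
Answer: 219383/137861 ≈ 1.5913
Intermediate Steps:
(-211124 - 447025)/(2371*(-131) - 102982) = -658149/(-310601 - 102982) = -658149/(-413583) = -658149*(-1/413583) = 219383/137861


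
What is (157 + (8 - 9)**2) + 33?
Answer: 191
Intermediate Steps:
(157 + (8 - 9)**2) + 33 = (157 + (-1)**2) + 33 = (157 + 1) + 33 = 158 + 33 = 191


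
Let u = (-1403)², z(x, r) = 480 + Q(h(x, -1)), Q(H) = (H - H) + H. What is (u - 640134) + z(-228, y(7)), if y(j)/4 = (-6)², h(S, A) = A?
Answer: 1328754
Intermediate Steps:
Q(H) = H (Q(H) = 0 + H = H)
y(j) = 144 (y(j) = 4*(-6)² = 4*36 = 144)
z(x, r) = 479 (z(x, r) = 480 - 1 = 479)
u = 1968409
(u - 640134) + z(-228, y(7)) = (1968409 - 640134) + 479 = 1328275 + 479 = 1328754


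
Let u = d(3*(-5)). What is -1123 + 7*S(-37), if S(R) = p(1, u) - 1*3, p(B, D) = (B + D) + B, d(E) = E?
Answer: -1235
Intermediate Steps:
u = -15 (u = 3*(-5) = -15)
p(B, D) = D + 2*B
S(R) = -16 (S(R) = (-15 + 2*1) - 1*3 = (-15 + 2) - 3 = -13 - 3 = -16)
-1123 + 7*S(-37) = -1123 + 7*(-16) = -1123 - 112 = -1235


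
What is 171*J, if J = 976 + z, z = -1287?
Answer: -53181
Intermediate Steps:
J = -311 (J = 976 - 1287 = -311)
171*J = 171*(-311) = -53181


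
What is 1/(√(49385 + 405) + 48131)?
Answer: 48131/2316543371 - √49790/2316543371 ≈ 2.0681e-5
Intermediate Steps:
1/(√(49385 + 405) + 48131) = 1/(√49790 + 48131) = 1/(48131 + √49790)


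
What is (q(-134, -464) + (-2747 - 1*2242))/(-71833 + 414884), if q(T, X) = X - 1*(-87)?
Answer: -5366/343051 ≈ -0.015642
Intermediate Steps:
q(T, X) = 87 + X (q(T, X) = X + 87 = 87 + X)
(q(-134, -464) + (-2747 - 1*2242))/(-71833 + 414884) = ((87 - 464) + (-2747 - 1*2242))/(-71833 + 414884) = (-377 + (-2747 - 2242))/343051 = (-377 - 4989)*(1/343051) = -5366*1/343051 = -5366/343051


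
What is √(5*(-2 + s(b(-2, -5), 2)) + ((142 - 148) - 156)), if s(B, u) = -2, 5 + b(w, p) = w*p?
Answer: I*√182 ≈ 13.491*I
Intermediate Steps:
b(w, p) = -5 + p*w (b(w, p) = -5 + w*p = -5 + p*w)
√(5*(-2 + s(b(-2, -5), 2)) + ((142 - 148) - 156)) = √(5*(-2 - 2) + ((142 - 148) - 156)) = √(5*(-4) + (-6 - 156)) = √(-20 - 162) = √(-182) = I*√182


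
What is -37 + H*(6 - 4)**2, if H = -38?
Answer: -189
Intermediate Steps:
-37 + H*(6 - 4)**2 = -37 - 38*(6 - 4)**2 = -37 - 38*2**2 = -37 - 38*4 = -37 - 152 = -189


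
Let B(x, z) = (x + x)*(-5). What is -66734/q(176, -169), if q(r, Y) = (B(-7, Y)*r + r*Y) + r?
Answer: 33367/8624 ≈ 3.8691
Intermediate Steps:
B(x, z) = -10*x (B(x, z) = (2*x)*(-5) = -10*x)
q(r, Y) = 71*r + Y*r (q(r, Y) = ((-10*(-7))*r + r*Y) + r = (70*r + Y*r) + r = 71*r + Y*r)
-66734/q(176, -169) = -66734*1/(176*(71 - 169)) = -66734/(176*(-98)) = -66734/(-17248) = -66734*(-1/17248) = 33367/8624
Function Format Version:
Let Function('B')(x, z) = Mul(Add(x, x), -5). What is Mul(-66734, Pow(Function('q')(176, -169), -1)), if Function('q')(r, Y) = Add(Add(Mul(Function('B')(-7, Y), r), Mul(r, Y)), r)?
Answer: Rational(33367, 8624) ≈ 3.8691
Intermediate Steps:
Function('B')(x, z) = Mul(-10, x) (Function('B')(x, z) = Mul(Mul(2, x), -5) = Mul(-10, x))
Function('q')(r, Y) = Add(Mul(71, r), Mul(Y, r)) (Function('q')(r, Y) = Add(Add(Mul(Mul(-10, -7), r), Mul(r, Y)), r) = Add(Add(Mul(70, r), Mul(Y, r)), r) = Add(Mul(71, r), Mul(Y, r)))
Mul(-66734, Pow(Function('q')(176, -169), -1)) = Mul(-66734, Pow(Mul(176, Add(71, -169)), -1)) = Mul(-66734, Pow(Mul(176, -98), -1)) = Mul(-66734, Pow(-17248, -1)) = Mul(-66734, Rational(-1, 17248)) = Rational(33367, 8624)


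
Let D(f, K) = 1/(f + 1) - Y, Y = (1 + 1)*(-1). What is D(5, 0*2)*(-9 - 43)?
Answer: -338/3 ≈ -112.67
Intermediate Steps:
Y = -2 (Y = 2*(-1) = -2)
D(f, K) = 2 + 1/(1 + f) (D(f, K) = 1/(f + 1) - 1*(-2) = 1/(1 + f) + 2 = 2 + 1/(1 + f))
D(5, 0*2)*(-9 - 43) = ((3 + 2*5)/(1 + 5))*(-9 - 43) = ((3 + 10)/6)*(-52) = ((⅙)*13)*(-52) = (13/6)*(-52) = -338/3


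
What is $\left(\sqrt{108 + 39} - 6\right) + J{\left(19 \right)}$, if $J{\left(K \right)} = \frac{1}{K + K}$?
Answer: $- \frac{227}{38} + 7 \sqrt{3} \approx 6.1507$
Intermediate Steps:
$J{\left(K \right)} = \frac{1}{2 K}$
$\left(\sqrt{108 + 39} - 6\right) + J{\left(19 \right)} = \left(\sqrt{108 + 39} - 6\right) + \frac{1}{2 \cdot 19} = \left(\sqrt{147} - 6\right) + \frac{1}{2} \cdot \frac{1}{19} = \left(7 \sqrt{3} - 6\right) + \frac{1}{38} = \left(-6 + 7 \sqrt{3}\right) + \frac{1}{38} = - \frac{227}{38} + 7 \sqrt{3}$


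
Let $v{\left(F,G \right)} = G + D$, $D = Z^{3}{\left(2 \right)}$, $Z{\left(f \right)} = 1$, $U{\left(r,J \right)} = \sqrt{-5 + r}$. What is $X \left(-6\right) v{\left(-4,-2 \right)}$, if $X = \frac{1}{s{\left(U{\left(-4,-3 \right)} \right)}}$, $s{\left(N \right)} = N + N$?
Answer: $- i \approx - 1.0 i$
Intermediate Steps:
$s{\left(N \right)} = 2 N$
$X = - \frac{i}{6}$ ($X = \frac{1}{2 \sqrt{-5 - 4}} = \frac{1}{2 \sqrt{-9}} = \frac{1}{2 \cdot 3 i} = \frac{1}{6 i} = - \frac{i}{6} \approx - 0.16667 i$)
$D = 1$ ($D = 1^{3} = 1$)
$v{\left(F,G \right)} = 1 + G$ ($v{\left(F,G \right)} = G + 1 = 1 + G$)
$X \left(-6\right) v{\left(-4,-2 \right)} = - \frac{i}{6} \left(-6\right) \left(1 - 2\right) = i \left(-1\right) = - i$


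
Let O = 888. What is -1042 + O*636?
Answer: 563726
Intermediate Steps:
-1042 + O*636 = -1042 + 888*636 = -1042 + 564768 = 563726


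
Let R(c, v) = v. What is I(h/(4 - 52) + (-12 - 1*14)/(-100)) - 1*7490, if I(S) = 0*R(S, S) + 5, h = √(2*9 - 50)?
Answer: -7485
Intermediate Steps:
h = 4*I*√2 (h = √(18 - 50) = √(-32) = 4*I*√2 ≈ 5.6569*I)
I(S) = 5 (I(S) = 0*S + 5 = 0 + 5 = 5)
I(h/(4 - 52) + (-12 - 1*14)/(-100)) - 1*7490 = 5 - 1*7490 = 5 - 7490 = -7485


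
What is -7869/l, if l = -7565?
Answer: 7869/7565 ≈ 1.0402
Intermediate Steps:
-7869/l = -7869/(-7565) = -7869*(-1/7565) = 7869/7565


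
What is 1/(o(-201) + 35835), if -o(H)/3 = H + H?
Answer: 1/37041 ≈ 2.6997e-5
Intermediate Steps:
o(H) = -6*H (o(H) = -3*(H + H) = -6*H)
1/(o(-201) + 35835) = 1/(-6*(-201) + 35835) = 1/(1206 + 35835) = 1/37041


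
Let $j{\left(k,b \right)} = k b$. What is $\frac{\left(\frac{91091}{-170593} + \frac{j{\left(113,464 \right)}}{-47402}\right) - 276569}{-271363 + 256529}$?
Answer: $\frac{559118620666098}{29988597547981} \approx 18.644$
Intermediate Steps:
$j{\left(k,b \right)} = b k$
$\frac{\left(\frac{91091}{-170593} + \frac{j{\left(113,464 \right)}}{-47402}\right) - 276569}{-271363 + 256529} = \frac{\left(\frac{91091}{-170593} + \frac{464 \cdot 113}{-47402}\right) - 276569}{-271363 + 256529} = \frac{\left(91091 \left(- \frac{1}{170593}\right) + 52432 \left(- \frac{1}{47402}\right)\right) - 276569}{-14834} = \left(\left(- \frac{91091}{170593} - \frac{26216}{23701}\right) - 276569\right) \left(- \frac{1}{14834}\right) = \left(- \frac{6631213879}{4043224693} - 276569\right) \left(- \frac{1}{14834}\right) = \left(- \frac{1118237241332196}{4043224693}\right) \left(- \frac{1}{14834}\right) = \frac{559118620666098}{29988597547981}$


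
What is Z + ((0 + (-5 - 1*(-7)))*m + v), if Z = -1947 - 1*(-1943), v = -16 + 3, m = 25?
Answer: 33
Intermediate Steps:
v = -13
Z = -4 (Z = -1947 + 1943 = -4)
Z + ((0 + (-5 - 1*(-7)))*m + v) = -4 + ((0 + (-5 - 1*(-7)))*25 - 13) = -4 + ((0 + (-5 + 7))*25 - 13) = -4 + ((0 + 2)*25 - 13) = -4 + (2*25 - 13) = -4 + (50 - 13) = -4 + 37 = 33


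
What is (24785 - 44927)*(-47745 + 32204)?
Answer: 313026822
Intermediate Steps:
(24785 - 44927)*(-47745 + 32204) = -20142*(-15541) = 313026822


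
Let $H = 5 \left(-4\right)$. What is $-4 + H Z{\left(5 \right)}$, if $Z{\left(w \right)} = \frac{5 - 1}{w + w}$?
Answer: $-12$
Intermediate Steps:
$Z{\left(w \right)} = \frac{2}{w}$ ($Z{\left(w \right)} = \frac{4}{2 w} = 4 \frac{1}{2 w} = \frac{2}{w}$)
$H = -20$
$-4 + H Z{\left(5 \right)} = -4 - 20 \cdot \frac{2}{5} = -4 - 20 \cdot 2 \cdot \frac{1}{5} = -4 - 8 = -12$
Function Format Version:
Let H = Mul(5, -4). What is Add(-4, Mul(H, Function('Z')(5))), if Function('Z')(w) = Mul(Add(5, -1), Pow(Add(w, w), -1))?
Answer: -12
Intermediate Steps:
Function('Z')(w) = Mul(2, Pow(w, -1)) (Function('Z')(w) = Mul(4, Pow(Mul(2, w), -1)) = Mul(4, Mul(Rational(1, 2), Pow(w, -1))) = Mul(2, Pow(w, -1)))
H = -20
Add(-4, Mul(H, Function('Z')(5))) = Add(-4, Mul(-20, Mul(2, Pow(5, -1)))) = Add(-4, Mul(-20, Mul(2, Rational(1, 5)))) = Add(-4, Mul(-20, Rational(2, 5))) = Add(-4, -8) = -12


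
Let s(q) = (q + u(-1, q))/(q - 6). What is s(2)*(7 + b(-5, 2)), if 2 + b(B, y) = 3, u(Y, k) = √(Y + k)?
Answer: -6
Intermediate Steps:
b(B, y) = 1 (b(B, y) = -2 + 3 = 1)
s(q) = (q + √(-1 + q))/(-6 + q) (s(q) = (q + √(-1 + q))/(q - 6) = (q + √(-1 + q))/(-6 + q))
s(2)*(7 + b(-5, 2)) = ((2 + √(-1 + 2))/(-6 + 2))*(7 + 1) = ((2 + √1)/(-4))*8 = -(2 + 1)/4*8 = -¼*3*8 = -¾*8 = -6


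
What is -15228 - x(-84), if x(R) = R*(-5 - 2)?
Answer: -15816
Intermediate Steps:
x(R) = -7*R (x(R) = R*(-7) = -7*R)
-15228 - x(-84) = -15228 - (-7)*(-84) = -15228 - 1*588 = -15228 - 588 = -15816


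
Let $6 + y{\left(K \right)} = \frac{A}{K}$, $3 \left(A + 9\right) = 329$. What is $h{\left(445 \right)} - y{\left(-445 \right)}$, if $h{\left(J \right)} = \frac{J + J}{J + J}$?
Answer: $\frac{9647}{1335} \approx 7.2262$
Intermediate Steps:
$A = \frac{302}{3}$ ($A = -9 + \frac{1}{3} \cdot 329 = -9 + \frac{329}{3} = \frac{302}{3} \approx 100.67$)
$h{\left(J \right)} = 1$ ($h{\left(J \right)} = \frac{2 J}{2 J} = 2 J \frac{1}{2 J} = 1$)
$y{\left(K \right)} = -6 + \frac{302}{3 K}$
$h{\left(445 \right)} - y{\left(-445 \right)} = 1 - \left(-6 + \frac{302}{3 \left(-445\right)}\right) = 1 - \left(-6 + \frac{302}{3} \left(- \frac{1}{445}\right)\right) = 1 - \left(-6 - \frac{302}{1335}\right) = 1 - - \frac{8312}{1335} = 1 + \frac{8312}{1335} = \frac{9647}{1335}$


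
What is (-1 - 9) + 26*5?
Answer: 120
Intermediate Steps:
(-1 - 9) + 26*5 = -10 + 130 = 120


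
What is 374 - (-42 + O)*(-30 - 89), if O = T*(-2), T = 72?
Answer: -21760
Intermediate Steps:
O = -144 (O = 72*(-2) = -144)
374 - (-42 + O)*(-30 - 89) = 374 - (-42 - 144)*(-30 - 89) = 374 - (-186)*(-119) = 374 - 1*22134 = 374 - 22134 = -21760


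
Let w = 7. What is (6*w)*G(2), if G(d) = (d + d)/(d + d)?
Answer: 42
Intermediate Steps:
G(d) = 1 (G(d) = (2*d)/((2*d)) = (2*d)*(1/(2*d)) = 1)
(6*w)*G(2) = (6*7)*1 = 42*1 = 42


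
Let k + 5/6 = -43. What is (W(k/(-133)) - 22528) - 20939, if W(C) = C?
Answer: -34686403/798 ≈ -43467.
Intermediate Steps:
k = -263/6 (k = -⅚ - 43 = -263/6 ≈ -43.833)
(W(k/(-133)) - 22528) - 20939 = (-263/6/(-133) - 22528) - 20939 = (-263/6*(-1/133) - 22528) - 20939 = (263/798 - 22528) - 20939 = -17977081/798 - 20939 = -34686403/798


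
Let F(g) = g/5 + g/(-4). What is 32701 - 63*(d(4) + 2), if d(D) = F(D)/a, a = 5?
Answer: 814438/25 ≈ 32578.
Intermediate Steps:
F(g) = -g/20 (F(g) = g*(1/5) + g*(-1/4) = g/5 - g/4 = -g/20)
d(D) = -D/100 (d(D) = -D/20/5 = -D/20*(1/5) = -D/100)
32701 - 63*(d(4) + 2) = 32701 - 63*(-1/100*4 + 2) = 32701 - 63*(-1/25 + 2) = 32701 - 63*49/25 = 32701 - 1*3087/25 = 32701 - 3087/25 = 814438/25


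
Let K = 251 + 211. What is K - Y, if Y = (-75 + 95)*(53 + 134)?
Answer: -3278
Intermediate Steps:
Y = 3740 (Y = 20*187 = 3740)
K = 462
K - Y = 462 - 1*3740 = 462 - 3740 = -3278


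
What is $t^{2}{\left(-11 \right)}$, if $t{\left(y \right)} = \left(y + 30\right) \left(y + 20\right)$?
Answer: $29241$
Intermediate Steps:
$t{\left(y \right)} = \left(20 + y\right) \left(30 + y\right)$ ($t{\left(y \right)} = \left(30 + y\right) \left(20 + y\right) = \left(20 + y\right) \left(30 + y\right)$)
$t^{2}{\left(-11 \right)} = \left(600 + \left(-11\right)^{2} + 50 \left(-11\right)\right)^{2} = \left(600 + 121 - 550\right)^{2} = 171^{2} = 29241$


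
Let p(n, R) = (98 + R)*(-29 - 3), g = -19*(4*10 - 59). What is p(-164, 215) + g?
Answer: -9655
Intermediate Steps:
g = 361 (g = -19*(40 - 59) = -19*(-19) = 361)
p(n, R) = -3136 - 32*R (p(n, R) = (98 + R)*(-32) = -3136 - 32*R)
p(-164, 215) + g = (-3136 - 32*215) + 361 = (-3136 - 6880) + 361 = -10016 + 361 = -9655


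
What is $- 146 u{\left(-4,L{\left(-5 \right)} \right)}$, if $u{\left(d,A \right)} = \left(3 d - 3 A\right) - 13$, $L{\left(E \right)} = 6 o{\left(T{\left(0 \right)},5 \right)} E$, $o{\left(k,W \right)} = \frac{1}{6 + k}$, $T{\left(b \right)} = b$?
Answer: $1460$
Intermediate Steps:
$L{\left(E \right)} = E$ ($L{\left(E \right)} = \frac{6}{6 + 0} E = \frac{6}{6} E = 6 \cdot \frac{1}{6} E = 1 E = E$)
$u{\left(d,A \right)} = -13 - 3 A + 3 d$ ($u{\left(d,A \right)} = \left(- 3 A + 3 d\right) - 13 = -13 - 3 A + 3 d$)
$- 146 u{\left(-4,L{\left(-5 \right)} \right)} = - 146 \left(-13 - -15 + 3 \left(-4\right)\right) = - 146 \left(-13 + 15 - 12\right) = \left(-146\right) \left(-10\right) = 1460$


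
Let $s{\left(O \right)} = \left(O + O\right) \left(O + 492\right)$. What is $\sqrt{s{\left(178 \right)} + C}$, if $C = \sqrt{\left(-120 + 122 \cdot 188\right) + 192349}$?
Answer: $\sqrt{238520 + \sqrt{215165}} \approx 488.86$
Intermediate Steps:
$s{\left(O \right)} = 2 O \left(492 + O\right)$
$C = \sqrt{215165}$ ($C = \sqrt{\left(-120 + 22936\right) + 192349} = \sqrt{22816 + 192349} = \sqrt{215165} \approx 463.86$)
$\sqrt{s{\left(178 \right)} + C} = \sqrt{2 \cdot 178 \left(492 + 178\right) + \sqrt{215165}} = \sqrt{2 \cdot 178 \cdot 670 + \sqrt{215165}} = \sqrt{238520 + \sqrt{215165}}$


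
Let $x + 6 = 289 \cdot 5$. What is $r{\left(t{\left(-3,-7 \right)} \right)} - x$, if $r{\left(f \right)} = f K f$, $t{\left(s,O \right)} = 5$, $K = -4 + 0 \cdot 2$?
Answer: $-1539$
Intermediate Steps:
$K = -4$ ($K = -4 + 0 = -4$)
$x = 1439$ ($x = -6 + 289 \cdot 5 = -6 + 1445 = 1439$)
$r{\left(f \right)} = - 4 f^{2}$ ($r{\left(f \right)} = f \left(-4\right) f = - 4 f f = - 4 f^{2}$)
$r{\left(t{\left(-3,-7 \right)} \right)} - x = - 4 \cdot 5^{2} - 1439 = \left(-4\right) 25 - 1439 = -100 - 1439 = -1539$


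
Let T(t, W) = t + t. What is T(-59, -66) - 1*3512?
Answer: -3630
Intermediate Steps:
T(t, W) = 2*t
T(-59, -66) - 1*3512 = 2*(-59) - 1*3512 = -118 - 3512 = -3630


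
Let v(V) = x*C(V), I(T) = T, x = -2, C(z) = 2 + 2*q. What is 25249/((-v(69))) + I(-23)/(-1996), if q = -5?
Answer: -12599159/7984 ≈ -1578.1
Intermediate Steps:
C(z) = -8 (C(z) = 2 + 2*(-5) = 2 - 10 = -8)
v(V) = 16 (v(V) = -2*(-8) = 16)
25249/((-v(69))) + I(-23)/(-1996) = 25249/((-1*16)) - 23/(-1996) = 25249/(-16) - 23*(-1/1996) = 25249*(-1/16) + 23/1996 = -25249/16 + 23/1996 = -12599159/7984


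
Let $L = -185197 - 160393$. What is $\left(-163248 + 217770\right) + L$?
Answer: $-291068$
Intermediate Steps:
$L = -345590$ ($L = -185197 - 160393 = -345590$)
$\left(-163248 + 217770\right) + L = \left(-163248 + 217770\right) - 345590 = 54522 - 345590 = -291068$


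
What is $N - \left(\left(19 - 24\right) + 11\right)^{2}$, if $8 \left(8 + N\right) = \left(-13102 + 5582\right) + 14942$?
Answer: $\frac{3535}{4} \approx 883.75$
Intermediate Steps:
$N = \frac{3679}{4}$ ($N = -8 + \frac{\left(-13102 + 5582\right) + 14942}{8} = -8 + \frac{-7520 + 14942}{8} = -8 + \frac{1}{8} \cdot 7422 = -8 + \frac{3711}{4} = \frac{3679}{4} \approx 919.75$)
$N - \left(\left(19 - 24\right) + 11\right)^{2} = \frac{3679}{4} - \left(\left(19 - 24\right) + 11\right)^{2} = \frac{3679}{4} - \left(-5 + 11\right)^{2} = \frac{3679}{4} - 6^{2} = \frac{3679}{4} - 36 = \frac{3535}{4}$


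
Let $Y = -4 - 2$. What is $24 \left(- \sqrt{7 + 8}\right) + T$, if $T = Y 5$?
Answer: $-30 - 24 \sqrt{15} \approx -122.95$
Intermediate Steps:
$Y = -6$ ($Y = -4 - 2 = -6$)
$T = -30$ ($T = \left(-6\right) 5 = -30$)
$24 \left(- \sqrt{7 + 8}\right) + T = 24 \left(- \sqrt{7 + 8}\right) - 30 = 24 \left(- \sqrt{15}\right) - 30 = - 24 \sqrt{15} - 30 = -30 - 24 \sqrt{15}$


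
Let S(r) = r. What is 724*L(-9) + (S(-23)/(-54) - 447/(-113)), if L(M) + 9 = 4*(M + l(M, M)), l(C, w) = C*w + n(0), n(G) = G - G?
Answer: 1232606329/6102 ≈ 2.0200e+5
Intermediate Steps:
n(G) = 0
l(C, w) = C*w (l(C, w) = C*w + 0 = C*w)
L(M) = -9 + 4*M + 4*M**2 (L(M) = -9 + 4*(M + M*M) = -9 + 4*(M + M**2) = -9 + (4*M + 4*M**2) = -9 + 4*M + 4*M**2)
724*L(-9) + (S(-23)/(-54) - 447/(-113)) = 724*(-9 + 4*(-9) + 4*(-9)**2) + (-23/(-54) - 447/(-113)) = 724*(-9 - 36 + 4*81) + (-23*(-1/54) - 447*(-1/113)) = 724*(-9 - 36 + 324) + (23/54 + 447/113) = 724*279 + 26737/6102 = 201996 + 26737/6102 = 1232606329/6102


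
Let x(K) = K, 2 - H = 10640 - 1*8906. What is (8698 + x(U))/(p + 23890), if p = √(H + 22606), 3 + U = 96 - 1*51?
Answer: 104399300/285355613 - 30590*√426/285355613 ≈ 0.36364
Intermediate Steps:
U = 42 (U = -3 + (96 - 1*51) = -3 + (96 - 51) = -3 + 45 = 42)
H = -1732 (H = 2 - (10640 - 1*8906) = 2 - (10640 - 8906) = 2 - 1*1734 = 2 - 1734 = -1732)
p = 7*√426 (p = √(-1732 + 22606) = √20874 = 7*√426 ≈ 144.48)
(8698 + x(U))/(p + 23890) = (8698 + 42)/(7*√426 + 23890) = 8740/(23890 + 7*√426)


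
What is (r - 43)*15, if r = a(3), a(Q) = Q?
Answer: -600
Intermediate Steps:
r = 3
(r - 43)*15 = (3 - 43)*15 = -40*15 = -600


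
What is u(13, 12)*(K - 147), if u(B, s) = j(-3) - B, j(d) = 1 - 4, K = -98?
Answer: 3920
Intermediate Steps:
j(d) = -3
u(B, s) = -3 - B
u(13, 12)*(K - 147) = (-3 - 1*13)*(-98 - 147) = (-3 - 13)*(-245) = -16*(-245) = 3920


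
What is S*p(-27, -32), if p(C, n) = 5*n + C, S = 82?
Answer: -15334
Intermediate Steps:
p(C, n) = C + 5*n
S*p(-27, -32) = 82*(-27 + 5*(-32)) = 82*(-27 - 160) = 82*(-187) = -15334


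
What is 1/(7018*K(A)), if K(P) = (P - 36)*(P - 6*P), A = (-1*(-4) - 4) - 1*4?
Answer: -1/5614400 ≈ -1.7811e-7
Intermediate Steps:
A = -4 (A = (4 - 4) - 4 = 0 - 4 = -4)
K(P) = -5*P*(-36 + P) (K(P) = (-36 + P)*(-5*P) = -5*P*(-36 + P))
1/(7018*K(A)) = 1/(7018*((5*(-4)*(36 - 1*(-4))))) = 1/(7018*((5*(-4)*(36 + 4)))) = 1/(7018*((5*(-4)*40))) = (1/7018)/(-800) = (1/7018)*(-1/800) = -1/5614400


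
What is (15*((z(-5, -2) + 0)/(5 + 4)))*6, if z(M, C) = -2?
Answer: -20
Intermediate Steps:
(15*((z(-5, -2) + 0)/(5 + 4)))*6 = (15*((-2 + 0)/(5 + 4)))*6 = (15*(-2/9))*6 = -10/3*6 = -20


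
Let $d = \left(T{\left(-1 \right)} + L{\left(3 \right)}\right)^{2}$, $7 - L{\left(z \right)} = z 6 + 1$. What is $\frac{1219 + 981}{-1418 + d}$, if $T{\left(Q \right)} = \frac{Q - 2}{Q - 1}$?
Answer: $- \frac{8800}{5231} \approx -1.6823$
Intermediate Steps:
$L{\left(z \right)} = 6 - 6 z$ ($L{\left(z \right)} = 7 - \left(z 6 + 1\right) = 7 - \left(6 z + 1\right) = 7 - \left(1 + 6 z\right) = 6 - 6 z$)
$T{\left(Q \right)} = \frac{-2 + Q}{-1 + Q}$
$d = \frac{441}{4}$ ($d = \left(\frac{-2 - 1}{-1 - 1} + \left(6 - 18\right)\right)^{2} = \left(\frac{1}{-2} \left(-3\right) + \left(6 - 18\right)\right)^{2} = \left(\left(- \frac{1}{2}\right) \left(-3\right) - 12\right)^{2} = \left(\frac{3}{2} - 12\right)^{2} = \left(- \frac{21}{2}\right)^{2} = \frac{441}{4} \approx 110.25$)
$\frac{1219 + 981}{-1418 + d} = \frac{1219 + 981}{-1418 + \frac{441}{4}} = \frac{2200}{- \frac{5231}{4}} = 2200 \left(- \frac{4}{5231}\right) = - \frac{8800}{5231}$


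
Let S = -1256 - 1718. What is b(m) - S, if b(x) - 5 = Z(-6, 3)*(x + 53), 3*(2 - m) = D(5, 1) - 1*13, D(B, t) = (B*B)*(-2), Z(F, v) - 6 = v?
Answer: 3663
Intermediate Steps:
Z(F, v) = 6 + v
D(B, t) = -2*B² (D(B, t) = B²*(-2) = -2*B²)
m = 23 (m = 2 - (-2*5² - 1*13)/3 = 2 - (-2*25 - 13)/3 = 2 - (-50 - 13)/3 = 2 - ⅓*(-63) = 2 + 21 = 23)
b(x) = 482 + 9*x (b(x) = 5 + (6 + 3)*(x + 53) = 5 + 9*(53 + x) = 5 + (477 + 9*x) = 482 + 9*x)
S = -2974
b(m) - S = (482 + 9*23) - 1*(-2974) = (482 + 207) + 2974 = 689 + 2974 = 3663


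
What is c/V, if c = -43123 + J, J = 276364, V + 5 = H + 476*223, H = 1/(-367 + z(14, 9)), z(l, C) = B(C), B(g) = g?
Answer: 83500278/37999193 ≈ 2.1974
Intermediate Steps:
z(l, C) = C
H = -1/358 (H = 1/(-367 + 9) = 1/(-358) = -1/358 ≈ -0.0027933)
V = 37999193/358 (V = -5 + (-1/358 + 476*223) = -5 + (-1/358 + 106148) = -5 + 38000983/358 = 37999193/358 ≈ 1.0614e+5)
c = 233241 (c = -43123 + 276364 = 233241)
c/V = 233241/(37999193/358) = 233241*(358/37999193) = 83500278/37999193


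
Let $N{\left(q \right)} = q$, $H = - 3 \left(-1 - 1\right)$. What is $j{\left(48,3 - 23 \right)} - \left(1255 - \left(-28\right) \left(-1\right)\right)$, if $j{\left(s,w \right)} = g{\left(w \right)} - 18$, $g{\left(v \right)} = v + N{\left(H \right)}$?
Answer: $-1259$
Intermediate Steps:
$H = 6$ ($H = \left(-3\right) \left(-2\right) = 6$)
$g{\left(v \right)} = 6 + v$ ($g{\left(v \right)} = v + 6 = 6 + v$)
$j{\left(s,w \right)} = -12 + w$ ($j{\left(s,w \right)} = \left(6 + w\right) - 18 = -12 + w$)
$j{\left(48,3 - 23 \right)} - \left(1255 - \left(-28\right) \left(-1\right)\right) = \left(-12 + \left(3 - 23\right)\right) - \left(1255 - \left(-28\right) \left(-1\right)\right) = \left(-12 + \left(3 - 23\right)\right) - \left(1255 - 28\right) = \left(-12 - 20\right) - \left(1255 - 28\right) = -32 - 1227 = -1259$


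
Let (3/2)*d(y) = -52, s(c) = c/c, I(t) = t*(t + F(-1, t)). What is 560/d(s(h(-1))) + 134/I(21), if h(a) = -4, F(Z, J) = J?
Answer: -91739/5733 ≈ -16.002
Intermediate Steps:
I(t) = 2*t² (I(t) = t*(t + t) = t*(2*t) = 2*t²)
s(c) = 1
d(y) = -104/3 (d(y) = (⅔)*(-52) = -104/3)
560/d(s(h(-1))) + 134/I(21) = 560/(-104/3) + 134/((2*21²)) = 560*(-3/104) + 134/((2*441)) = -210/13 + 134/882 = -210/13 + 134*(1/882) = -210/13 + 67/441 = -91739/5733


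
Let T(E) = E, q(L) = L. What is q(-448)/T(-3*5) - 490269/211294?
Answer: 87305677/3169410 ≈ 27.546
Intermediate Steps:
q(-448)/T(-3*5) - 490269/211294 = -448/((-3*5)) - 490269/211294 = -448/(-15) - 490269*1/211294 = -448*(-1/15) - 490269/211294 = 448/15 - 490269/211294 = 87305677/3169410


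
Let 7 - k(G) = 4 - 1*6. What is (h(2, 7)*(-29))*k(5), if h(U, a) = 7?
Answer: -1827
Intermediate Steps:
k(G) = 9 (k(G) = 7 - (4 - 1*6) = 7 - (4 - 6) = 7 - 1*(-2) = 7 + 2 = 9)
(h(2, 7)*(-29))*k(5) = (7*(-29))*9 = -203*9 = -1827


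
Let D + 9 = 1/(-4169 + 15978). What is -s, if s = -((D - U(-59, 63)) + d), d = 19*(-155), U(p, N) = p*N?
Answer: 9010268/11809 ≈ 763.00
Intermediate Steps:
U(p, N) = N*p
D = -106280/11809 (D = -9 + 1/(-4169 + 15978) = -9 + 1/11809 = -106280/11809 ≈ -8.9999)
d = -2945
s = -9010268/11809 (s = -((-106280/11809 - 63*(-59)) - 2945) = -((-106280/11809 - 1*(-3717)) - 2945) = -((-106280/11809 + 3717) - 2945) = -(43787773/11809 - 2945) = -1*9010268/11809 = -9010268/11809 ≈ -763.00)
-s = -1*(-9010268/11809) = 9010268/11809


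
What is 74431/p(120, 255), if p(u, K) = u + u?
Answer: 74431/240 ≈ 310.13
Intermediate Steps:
p(u, K) = 2*u
74431/p(120, 255) = 74431/((2*120)) = 74431/240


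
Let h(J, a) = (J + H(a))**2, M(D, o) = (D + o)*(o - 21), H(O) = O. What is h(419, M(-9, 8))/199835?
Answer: 186624/199835 ≈ 0.93389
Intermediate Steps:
M(D, o) = (-21 + o)*(D + o) (M(D, o) = (D + o)*(-21 + o) = (-21 + o)*(D + o))
h(J, a) = (J + a)**2
h(419, M(-9, 8))/199835 = (419 + (8**2 - 21*(-9) - 21*8 - 9*8))**2/199835 = (419 + (64 + 189 - 168 - 72))**2*(1/199835) = (419 + 13)**2*(1/199835) = 432**2*(1/199835) = 186624*(1/199835) = 186624/199835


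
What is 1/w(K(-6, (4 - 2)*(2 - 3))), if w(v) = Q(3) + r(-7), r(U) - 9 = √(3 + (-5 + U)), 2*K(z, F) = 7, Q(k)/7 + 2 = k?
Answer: 16/265 - 3*I/265 ≈ 0.060377 - 0.011321*I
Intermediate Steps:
Q(k) = -14 + 7*k
K(z, F) = 7/2 (K(z, F) = (½)*7 = 7/2)
r(U) = 9 + √(-2 + U) (r(U) = 9 + √(3 + (-5 + U)) = 9 + √(-2 + U))
w(v) = 16 + 3*I (w(v) = (-14 + 7*3) + (9 + √(-2 - 7)) = (-14 + 21) + (9 + √(-9)) = 7 + (9 + 3*I) = 16 + 3*I)
1/w(K(-6, (4 - 2)*(2 - 3))) = 1/(16 + 3*I) = (16 - 3*I)/265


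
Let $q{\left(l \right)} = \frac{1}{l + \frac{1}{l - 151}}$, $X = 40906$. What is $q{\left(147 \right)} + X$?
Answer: $\frac{24011826}{587} \approx 40906.0$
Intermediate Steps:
$q{\left(l \right)} = \frac{1}{l + \frac{1}{-151 + l}}$
$q{\left(147 \right)} + X = \frac{-151 + 147}{1 + 147^{2} - 22197} + 40906 = \frac{1}{1 + 21609 - 22197} \left(-4\right) + 40906 = \frac{1}{-587} \left(-4\right) + 40906 = \left(- \frac{1}{587}\right) \left(-4\right) + 40906 = \frac{4}{587} + 40906 = \frac{24011826}{587}$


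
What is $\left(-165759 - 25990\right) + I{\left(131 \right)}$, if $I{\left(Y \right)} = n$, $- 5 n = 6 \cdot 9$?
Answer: $- \frac{958799}{5} \approx -1.9176 \cdot 10^{5}$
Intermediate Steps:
$n = - \frac{54}{5}$ ($n = - \frac{6 \cdot 9}{5} = \left(- \frac{1}{5}\right) 54 = - \frac{54}{5} \approx -10.8$)
$I{\left(Y \right)} = - \frac{54}{5}$
$\left(-165759 - 25990\right) + I{\left(131 \right)} = \left(-165759 - 25990\right) - \frac{54}{5} = -191749 - \frac{54}{5} = - \frac{958799}{5}$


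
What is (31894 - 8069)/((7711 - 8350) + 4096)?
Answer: 23825/3457 ≈ 6.8918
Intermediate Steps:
(31894 - 8069)/((7711 - 8350) + 4096) = 23825/(-639 + 4096) = 23825/3457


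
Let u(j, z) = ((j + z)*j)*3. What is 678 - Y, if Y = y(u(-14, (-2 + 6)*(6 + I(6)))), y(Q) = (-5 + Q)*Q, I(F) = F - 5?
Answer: -348006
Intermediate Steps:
I(F) = -5 + F
u(j, z) = 3*j*(j + z) (u(j, z) = (j*(j + z))*3 = 3*j*(j + z))
y(Q) = Q*(-5 + Q)
Y = 348684 (Y = (3*(-14)*(-14 + (-2 + 6)*(6 + (-5 + 6))))*(-5 + 3*(-14)*(-14 + (-2 + 6)*(6 + (-5 + 6)))) = (3*(-14)*(-14 + 4*(6 + 1)))*(-5 + 3*(-14)*(-14 + 4*(6 + 1))) = (3*(-14)*(-14 + 4*7))*(-5 + 3*(-14)*(-14 + 4*7)) = (3*(-14)*(-14 + 28))*(-5 + 3*(-14)*(-14 + 28)) = (3*(-14)*14)*(-5 + 3*(-14)*14) = -588*(-5 - 588) = -588*(-593) = 348684)
678 - Y = 678 - 1*348684 = 678 - 348684 = -348006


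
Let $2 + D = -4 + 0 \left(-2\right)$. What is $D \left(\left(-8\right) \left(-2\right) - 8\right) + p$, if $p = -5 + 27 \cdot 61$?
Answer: $1594$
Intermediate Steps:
$D = -6$ ($D = -2 + \left(-4 + 0 \left(-2\right)\right) = -2 + \left(-4 + 0\right) = -2 - 4 = -6$)
$p = 1642$ ($p = -5 + 1647 = 1642$)
$D \left(\left(-8\right) \left(-2\right) - 8\right) + p = - 6 \left(\left(-8\right) \left(-2\right) - 8\right) + 1642 = - 6 \left(16 - 8\right) + 1642 = \left(-6\right) 8 + 1642 = -48 + 1642 = 1594$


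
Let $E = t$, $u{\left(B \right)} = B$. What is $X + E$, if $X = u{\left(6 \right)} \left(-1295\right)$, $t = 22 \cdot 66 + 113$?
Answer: $-6205$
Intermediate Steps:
$t = 1565$ ($t = 1452 + 113 = 1565$)
$E = 1565$
$X = -7770$ ($X = 6 \left(-1295\right) = -7770$)
$X + E = -7770 + 1565 = -6205$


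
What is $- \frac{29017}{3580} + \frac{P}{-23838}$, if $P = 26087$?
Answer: $- \frac{392549353}{42670020} \approx -9.1996$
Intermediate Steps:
$- \frac{29017}{3580} + \frac{P}{-23838} = - \frac{29017}{3580} + \frac{26087}{-23838} = \left(-29017\right) \frac{1}{3580} + 26087 \left(- \frac{1}{23838}\right) = - \frac{29017}{3580} - \frac{26087}{23838} = - \frac{392549353}{42670020}$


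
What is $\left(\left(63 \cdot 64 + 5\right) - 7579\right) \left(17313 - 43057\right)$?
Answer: $91185248$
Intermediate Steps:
$\left(\left(63 \cdot 64 + 5\right) - 7579\right) \left(17313 - 43057\right) = \left(\left(4032 + 5\right) - 7579\right) \left(-25744\right) = \left(4037 - 7579\right) \left(-25744\right) = \left(-3542\right) \left(-25744\right) = 91185248$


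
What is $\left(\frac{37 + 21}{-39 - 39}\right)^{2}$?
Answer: $\frac{841}{1521} \approx 0.55293$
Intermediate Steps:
$\left(\frac{37 + 21}{-39 - 39}\right)^{2} = \left(\frac{58}{-78}\right)^{2} = \left(58 \left(- \frac{1}{78}\right)\right)^{2} = \left(- \frac{29}{39}\right)^{2} = \frac{841}{1521}$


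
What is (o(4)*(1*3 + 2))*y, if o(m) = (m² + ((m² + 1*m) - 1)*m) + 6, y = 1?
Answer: 490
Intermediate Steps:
o(m) = 6 + m² + m*(-1 + m + m²) (o(m) = (m² + ((m² + m) - 1)*m) + 6 = (m² + ((m + m²) - 1)*m) + 6 = (m² + (-1 + m + m²)*m) + 6 = (m² + m*(-1 + m + m²)) + 6 = 6 + m² + m*(-1 + m + m²))
(o(4)*(1*3 + 2))*y = ((6 + 4³ - 1*4 + 2*4²)*(1*3 + 2))*1 = ((6 + 64 - 4 + 2*16)*(3 + 2))*1 = ((6 + 64 - 4 + 32)*5)*1 = (98*5)*1 = 490*1 = 490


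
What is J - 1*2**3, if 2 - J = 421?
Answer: -427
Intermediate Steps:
J = -419 (J = 2 - 1*421 = 2 - 421 = -419)
J - 1*2**3 = -419 - 1*2**3 = -419 - 1*8 = -419 - 8 = -427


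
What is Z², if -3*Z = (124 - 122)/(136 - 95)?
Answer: 4/15129 ≈ 0.00026439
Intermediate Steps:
Z = -2/123 (Z = -(124 - 122)/(3*(136 - 95)) = -2/(3*41) = -⅓*2/41 = -2/123 ≈ -0.016260)
Z² = (-2/123)² = 4/15129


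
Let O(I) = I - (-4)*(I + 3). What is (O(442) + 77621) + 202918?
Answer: 282761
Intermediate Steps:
O(I) = 12 + 5*I (O(I) = I - (-4)*(3 + I) = I - (-12 - 4*I) = I + (12 + 4*I) = 12 + 5*I)
(O(442) + 77621) + 202918 = ((12 + 5*442) + 77621) + 202918 = ((12 + 2210) + 77621) + 202918 = (2222 + 77621) + 202918 = 79843 + 202918 = 282761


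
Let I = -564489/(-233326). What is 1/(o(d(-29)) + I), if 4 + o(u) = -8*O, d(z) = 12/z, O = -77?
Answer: 233326/143360001 ≈ 0.0016276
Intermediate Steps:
o(u) = 612 (o(u) = -4 - 8*(-77) = -4 + 616 = 612)
I = 564489/233326 (I = -564489*(-1/233326) = 564489/233326 ≈ 2.4193)
1/(o(d(-29)) + I) = 1/(612 + 564489/233326) = 1/(143360001/233326) = 233326/143360001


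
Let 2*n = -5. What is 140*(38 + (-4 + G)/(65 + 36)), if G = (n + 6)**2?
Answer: 538475/101 ≈ 5331.4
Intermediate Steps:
n = -5/2 (n = (1/2)*(-5) = -5/2 ≈ -2.5000)
G = 49/4 (G = (-5/2 + 6)**2 = (7/2)**2 = 49/4 ≈ 12.250)
140*(38 + (-4 + G)/(65 + 36)) = 140*(38 + (-4 + 49/4)/(65 + 36)) = 140*(38 + (33/4)/101) = 140*(38 + (33/4)*(1/101)) = 140*(38 + 33/404) = 140*(15385/404) = 538475/101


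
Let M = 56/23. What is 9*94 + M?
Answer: 19514/23 ≈ 848.43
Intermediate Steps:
M = 56/23 (M = 56*(1/23) = 56/23 ≈ 2.4348)
9*94 + M = 9*94 + 56/23 = 846 + 56/23 = 19514/23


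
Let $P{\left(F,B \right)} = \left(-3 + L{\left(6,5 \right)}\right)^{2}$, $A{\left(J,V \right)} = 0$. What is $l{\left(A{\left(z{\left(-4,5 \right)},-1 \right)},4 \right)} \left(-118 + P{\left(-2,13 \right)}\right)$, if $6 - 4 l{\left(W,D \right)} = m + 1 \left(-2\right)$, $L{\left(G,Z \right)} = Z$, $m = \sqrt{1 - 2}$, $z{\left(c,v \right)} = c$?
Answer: $-228 + \frac{57 i}{2} \approx -228.0 + 28.5 i$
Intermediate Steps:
$m = i$ ($m = \sqrt{-1} = i \approx 1.0 i$)
$P{\left(F,B \right)} = 4$ ($P{\left(F,B \right)} = \left(-3 + 5\right)^{2} = 2^{2} = 4$)
$l{\left(W,D \right)} = 2 - \frac{i}{4}$ ($l{\left(W,D \right)} = \frac{3}{2} - \frac{i + 1 \left(-2\right)}{4} = \frac{3}{2} - \frac{i - 2}{4} = \frac{3}{2} - \frac{-2 + i}{4} = \frac{3}{2} + \left(\frac{1}{2} - \frac{i}{4}\right) = 2 - \frac{i}{4}$)
$l{\left(A{\left(z{\left(-4,5 \right)},-1 \right)},4 \right)} \left(-118 + P{\left(-2,13 \right)}\right) = \left(2 - \frac{i}{4}\right) \left(-118 + 4\right) = \left(2 - \frac{i}{4}\right) \left(-114\right) = -228 + \frac{57 i}{2}$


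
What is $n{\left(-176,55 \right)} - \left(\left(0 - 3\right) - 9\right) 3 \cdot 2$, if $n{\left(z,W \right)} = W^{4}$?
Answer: $9150697$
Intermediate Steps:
$n{\left(-176,55 \right)} - \left(\left(0 - 3\right) - 9\right) 3 \cdot 2 = 55^{4} - \left(\left(0 - 3\right) - 9\right) 3 \cdot 2 = 9150625 - \left(-3 - 9\right) 3 \cdot 2 = 9150625 - \left(-12\right) 3 \cdot 2 = 9150625 - \left(-36\right) 2 = 9150625 - -72 = 9150625 + 72 = 9150697$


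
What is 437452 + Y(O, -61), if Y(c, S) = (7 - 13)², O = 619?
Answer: 437488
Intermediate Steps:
Y(c, S) = 36 (Y(c, S) = (-6)² = 36)
437452 + Y(O, -61) = 437452 + 36 = 437488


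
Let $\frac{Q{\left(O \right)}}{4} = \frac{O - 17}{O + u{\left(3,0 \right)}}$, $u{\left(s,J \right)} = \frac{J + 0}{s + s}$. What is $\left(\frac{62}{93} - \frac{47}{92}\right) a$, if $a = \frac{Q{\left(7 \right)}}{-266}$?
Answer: $\frac{215}{64239} \approx 0.0033469$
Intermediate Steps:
$u{\left(s,J \right)} = \frac{J}{2 s}$
$Q{\left(O \right)} = \frac{4 \left(-17 + O\right)}{O}$ ($Q{\left(O \right)} = 4 \frac{O - 17}{O + \frac{1}{2} \cdot 0 \cdot \frac{1}{3}} = 4 \frac{-17 + O}{O + \frac{1}{2} \cdot 0 \cdot \frac{1}{3}} = 4 \frac{-17 + O}{O + 0} = 4 \frac{-17 + O}{O} = \frac{4 \left(-17 + O\right)}{O}$)
$a = \frac{20}{931}$ ($a = \frac{4 - \frac{68}{7}}{-266} = \left(4 - \frac{68}{7}\right) \left(- \frac{1}{266}\right) = \left(- \frac{40}{7}\right) \left(- \frac{1}{266}\right) = \frac{20}{931} \approx 0.021482$)
$\left(\frac{62}{93} - \frac{47}{92}\right) a = \left(\frac{62}{93} - \frac{47}{92}\right) \frac{20}{931} = \left(62 \cdot \frac{1}{93} - \frac{47}{92}\right) \frac{20}{931} = \left(\frac{2}{3} - \frac{47}{92}\right) \frac{20}{931} = \frac{43}{276} \cdot \frac{20}{931} = \frac{215}{64239}$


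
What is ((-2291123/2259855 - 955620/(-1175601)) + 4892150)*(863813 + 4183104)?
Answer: 21864783209278241093314853/885562599285 ≈ 2.4690e+13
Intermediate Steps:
((-2291123/2259855 - 955620/(-1175601)) + 4892150)*(863813 + 4183104) = ((-2291123*1/2259855 - 955620*(-1/1175601)) + 4892150)*5046917 = ((-2291123/2259855 + 318540/391867) + 4892150)*5046917 = (-177961284941/885562599285 + 4892150)*5046917 = (4332304892130827809/885562599285)*5046917 = 21864783209278241093314853/885562599285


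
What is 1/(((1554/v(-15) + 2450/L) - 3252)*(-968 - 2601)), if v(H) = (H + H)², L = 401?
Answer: 60150/696441957929 ≈ 8.6368e-8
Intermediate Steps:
v(H) = 4*H² (v(H) = (2*H)² = 4*H²)
1/(((1554/v(-15) + 2450/L) - 3252)*(-968 - 2601)) = 1/(((1554/((4*(-15)²)) + 2450/401) - 3252)*(-968 - 2601)) = 1/(((1554/((4*225)) + 2450*(1/401)) - 3252)*(-3569)) = 1/(((1554/900 + 2450/401) - 3252)*(-3569)) = 1/(((1554*(1/900) + 2450/401) - 3252)*(-3569)) = 1/(((259/150 + 2450/401) - 3252)*(-3569)) = 1/((471359/60150 - 3252)*(-3569)) = 1/(-195136441/60150*(-3569)) = 1/(696441957929/60150) = 60150/696441957929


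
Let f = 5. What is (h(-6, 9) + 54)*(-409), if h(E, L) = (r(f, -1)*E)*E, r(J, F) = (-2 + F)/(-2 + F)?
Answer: -36810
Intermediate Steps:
r(J, F) = 1
h(E, L) = E² (h(E, L) = (1*E)*E = E*E = E²)
(h(-6, 9) + 54)*(-409) = ((-6)² + 54)*(-409) = (36 + 54)*(-409) = 90*(-409) = -36810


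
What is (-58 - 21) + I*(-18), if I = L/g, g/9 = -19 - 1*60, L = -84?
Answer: -6409/79 ≈ -81.127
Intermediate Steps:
g = -711 (g = 9*(-19 - 1*60) = 9*(-19 - 60) = 9*(-79) = -711)
I = 28/237 (I = -84/(-711) = -84*(-1/711) = 28/237 ≈ 0.11814)
(-58 - 21) + I*(-18) = (-58 - 21) + (28/237)*(-18) = -79 - 168/79 = -6409/79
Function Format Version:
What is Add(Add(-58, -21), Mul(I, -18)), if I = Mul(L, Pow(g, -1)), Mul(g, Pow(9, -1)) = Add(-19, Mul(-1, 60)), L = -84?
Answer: Rational(-6409, 79) ≈ -81.127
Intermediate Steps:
g = -711 (g = Mul(9, Add(-19, Mul(-1, 60))) = Mul(9, Add(-19, -60)) = Mul(9, -79) = -711)
I = Rational(28, 237) (I = Mul(-84, Pow(-711, -1)) = Mul(-84, Rational(-1, 711)) = Rational(28, 237) ≈ 0.11814)
Add(Add(-58, -21), Mul(I, -18)) = Add(Add(-58, -21), Mul(Rational(28, 237), -18)) = Add(-79, Rational(-168, 79)) = Rational(-6409, 79)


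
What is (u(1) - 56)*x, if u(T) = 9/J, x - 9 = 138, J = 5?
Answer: -39837/5 ≈ -7967.4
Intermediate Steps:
x = 147 (x = 9 + 138 = 147)
u(T) = 9/5
(u(1) - 56)*x = (9/5 - 56)*147 = -271/5*147 = -39837/5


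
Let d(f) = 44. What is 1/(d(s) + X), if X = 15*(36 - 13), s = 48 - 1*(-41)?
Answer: 1/389 ≈ 0.0025707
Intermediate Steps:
s = 89 (s = 48 + 41 = 89)
X = 345 (X = 15*23 = 345)
1/(d(s) + X) = 1/(44 + 345) = 1/389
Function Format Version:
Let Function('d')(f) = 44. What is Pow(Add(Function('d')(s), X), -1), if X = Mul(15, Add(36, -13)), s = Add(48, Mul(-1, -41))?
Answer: Rational(1, 389) ≈ 0.0025707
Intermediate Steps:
s = 89 (s = Add(48, 41) = 89)
X = 345 (X = Mul(15, 23) = 345)
Pow(Add(Function('d')(s), X), -1) = Pow(Add(44, 345), -1) = Pow(389, -1) = Rational(1, 389)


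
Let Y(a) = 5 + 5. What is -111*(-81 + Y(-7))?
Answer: 7881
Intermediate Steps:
Y(a) = 10
-111*(-81 + Y(-7)) = -111*(-81 + 10) = -111*(-71) = 7881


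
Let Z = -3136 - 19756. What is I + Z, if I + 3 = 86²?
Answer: -15499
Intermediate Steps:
I = 7393 (I = -3 + 86² = -3 + 7396 = 7393)
Z = -22892
I + Z = 7393 - 22892 = -15499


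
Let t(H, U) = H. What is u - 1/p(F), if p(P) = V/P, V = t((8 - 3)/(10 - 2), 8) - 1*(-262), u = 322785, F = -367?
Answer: 678174221/2101 ≈ 3.2279e+5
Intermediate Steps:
V = 2101/8 (V = (8 - 3)/(10 - 2) - 1*(-262) = 5/8 + 262 = 2101/8 ≈ 262.63)
p(P) = 2101/(8*P)
u - 1/p(F) = 322785 - 1/((2101/8)/(-367)) = 322785 - 1/((2101/8)*(-1/367)) = 322785 - 1/(-2101/2936) = 322785 - 1*(-2936/2101) = 322785 + 2936/2101 = 678174221/2101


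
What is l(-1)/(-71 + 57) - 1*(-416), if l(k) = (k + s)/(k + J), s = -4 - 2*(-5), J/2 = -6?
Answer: 75717/182 ≈ 416.03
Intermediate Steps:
J = -12 (J = 2*(-6) = -12)
s = 6 (s = -4 + 10 = 6)
l(k) = (6 + k)/(-12 + k) (l(k) = (k + 6)/(k - 12) = (6 + k)/(-12 + k))
l(-1)/(-71 + 57) - 1*(-416) = ((6 - 1)/(-12 - 1))/(-71 + 57) - 1*(-416) = (5/(-13))/(-14) + 416 = -1/13*5*(-1/14) + 416 = -5/13*(-1/14) + 416 = 5/182 + 416 = 75717/182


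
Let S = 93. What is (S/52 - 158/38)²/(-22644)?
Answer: -5480281/22103804736 ≈ -0.00024793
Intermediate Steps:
(S/52 - 158/38)²/(-22644) = (93/52 - 158/38)²/(-22644) = (93*(1/52) - 158*1/38)²*(-1/22644) = (93/52 - 79/19)²*(-1/22644) = (-2341/988)²*(-1/22644) = (5480281/976144)*(-1/22644) = -5480281/22103804736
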